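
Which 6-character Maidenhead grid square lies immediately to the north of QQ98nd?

QQ98ne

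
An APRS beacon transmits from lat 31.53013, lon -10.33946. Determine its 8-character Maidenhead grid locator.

Add 180° to longitude and 90° to latitude: 169.66054, 121.53013.
Field (20°×10°, letters A–R): lon ⌊169.66054/20⌋ = 8 → I; lat ⌊121.53013/10⌋ = 12 → M.
Square (2°×1°, digits 0–9): lon ⌊9.66054/2⌋ = 4; lat ⌊1.53013/1⌋ = 1.
Subsquare (5′×2.5′, letters a–x): lon ⌊1.66054/0.0833333⌋ = 19 → t; lat ⌊0.53013/0.0416667⌋ = 12 → m.
Extended square (30″×15″, digits 0–9): lon ⌊0.07721/0.00833333⌋ = 9; lat ⌊0.03013/0.00416667⌋ = 7.

IM41tm97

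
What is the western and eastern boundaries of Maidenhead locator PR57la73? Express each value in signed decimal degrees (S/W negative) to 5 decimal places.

Field P=15, R=17: +15·20° lon, +17·10° lat → SW at lon 120°, lat 80°.
Square 5, 7: +5·2° lon, +7·1° lat → SW at lon 130°, lat 87°.
Subsquare l=11, a=0: +11·0.0833333° lon, +0·0.0416667° lat → SW at lon 130.917°, lat 87°.
Extended square 7, 3: +7·0.00833333° lon, +3·0.00416667° lat → SW at lon 130.975°, lat 87.0125°.
Cell spans 0.00833333° lon × 0.00416667° lat.
west 130.97500, east 130.98333.

130.97500, 130.98333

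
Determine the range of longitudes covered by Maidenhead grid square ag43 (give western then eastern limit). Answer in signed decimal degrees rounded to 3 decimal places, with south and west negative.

-172.000, -170.000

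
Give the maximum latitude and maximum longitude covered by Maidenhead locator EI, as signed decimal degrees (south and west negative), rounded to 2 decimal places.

0.00, -80.00

Field E=4, I=8: +4·20° lon, +8·10° lat → SW at lon -100°, lat -10°.
Cell spans 20° lon × 10° lat. NE corner is SW corner plus one full cell.
latitude 0.00, longitude -80.00.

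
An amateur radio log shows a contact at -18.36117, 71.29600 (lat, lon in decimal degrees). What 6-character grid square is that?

MH51pp

Shift to the Maidenhead origin (180°W, 90°S): lon 251.2960, lat 71.6388.
Field (20°×10°, letters A–R): 251.2960/20 → 12 → M, 71.6388/10 → 7 → H; chars MH.
Square (2°×1°, digits 0–9): 11.2960/2 → 5, 1.6388/1 → 1; chars 51.
Subsquare (5′×2.5′, letters a–x): 1.2960/0.0833333 → 15 → p, 0.6388/0.0416667 → 15 → p; chars pp.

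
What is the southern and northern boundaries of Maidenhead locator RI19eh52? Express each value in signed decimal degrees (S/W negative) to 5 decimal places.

Field R=17, I=8: +17·20° lon, +8·10° lat → SW at lon 160°, lat -10°.
Square 1, 9: +1·2° lon, +9·1° lat → SW at lon 162°, lat -1°.
Subsquare e=4, h=7: +4·0.0833333° lon, +7·0.0416667° lat → SW at lon 162.333°, lat -0.708333°.
Extended square 5, 2: +5·0.00833333° lon, +2·0.00416667° lat → SW at lon 162.375°, lat -0.7°.
Cell spans 0.00833333° lon × 0.00416667° lat.
south -0.70000, north -0.69583.

-0.70000, -0.69583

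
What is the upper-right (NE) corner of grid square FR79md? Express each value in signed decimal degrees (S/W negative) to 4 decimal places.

Field F=5, R=17: +5·20° lon, +17·10° lat → SW at lon -80°, lat 80°.
Square 7, 9: +7·2° lon, +9·1° lat → SW at lon -66°, lat 89°.
Subsquare m=12, d=3: +12·0.0833333° lon, +3·0.0416667° lat → SW at lon -65°, lat 89.125°.
Cell spans 0.0833333° lon × 0.0416667° lat. NE corner is SW corner plus one full cell.
latitude 89.1667, longitude -64.9167.

89.1667, -64.9167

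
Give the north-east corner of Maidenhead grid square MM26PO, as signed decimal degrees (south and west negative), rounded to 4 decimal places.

Field M=12, M=12: +12·20° lon, +12·10° lat → SW at lon 60°, lat 30°.
Square 2, 6: +2·2° lon, +6·1° lat → SW at lon 64°, lat 36°.
Subsquare p=15, o=14: +15·0.0833333° lon, +14·0.0416667° lat → SW at lon 65.25°, lat 36.5833°.
Cell spans 0.0833333° lon × 0.0416667° lat. NE corner is SW corner plus one full cell.
latitude 36.6250, longitude 65.3333.

36.6250, 65.3333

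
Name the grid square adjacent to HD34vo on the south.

HD34vn

Latitude subsquare o = 14; −1 → 13 = n.
The longitude characters are unchanged.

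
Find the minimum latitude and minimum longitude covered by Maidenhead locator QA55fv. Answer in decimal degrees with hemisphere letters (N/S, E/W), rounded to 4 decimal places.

Field Q=16, A=0: +16·20° lon, +0·10° lat → SW at lon 140°, lat -90°.
Square 5, 5: +5·2° lon, +5·1° lat → SW at lon 150°, lat -85°.
Subsquare f=5, v=21: +5·0.0833333° lon, +21·0.0416667° lat → SW at lon 150.417°, lat -84.125°.
latitude 84.1250° S, longitude 150.4167° E.

84.1250° S, 150.4167° E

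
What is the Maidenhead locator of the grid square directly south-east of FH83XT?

Longitude subsquare x = 23; +1 → 24, wraps to 0 = a, carry into square.
Longitude square 8; +1 → 9.
Latitude subsquare t = 19; −1 → 18 = s.

FH93as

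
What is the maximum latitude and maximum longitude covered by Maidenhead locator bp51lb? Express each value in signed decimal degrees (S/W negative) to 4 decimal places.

Field B=1, P=15: +1·20° lon, +15·10° lat → SW at lon -160°, lat 60°.
Square 5, 1: +5·2° lon, +1·1° lat → SW at lon -150°, lat 61°.
Subsquare l=11, b=1: +11·0.0833333° lon, +1·0.0416667° lat → SW at lon -149.083°, lat 61.0417°.
Cell spans 0.0833333° lon × 0.0416667° lat. NE corner is SW corner plus one full cell.
latitude 61.0833, longitude -149.0000.

61.0833, -149.0000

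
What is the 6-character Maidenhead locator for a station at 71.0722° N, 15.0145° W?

Shift to the Maidenhead origin (180°W, 90°S): lon 164.9855, lat 161.0722.
Field: lon ⌊164.9855/20⌋ = 8 → I; lat ⌊161.0722/10⌋ = 16 → Q.
Square: lon ⌊4.9855/2⌋ = 2; lat ⌊1.0722/1⌋ = 1.
Subsquare: lon ⌊0.9855/0.0833333⌋ = 11 → l; lat ⌊0.0722/0.0416667⌋ = 1 → b.

IQ21lb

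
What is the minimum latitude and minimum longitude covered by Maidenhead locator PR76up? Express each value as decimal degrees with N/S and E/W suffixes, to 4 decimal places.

86.6250° N, 135.6667° E

Field P=15, R=17: +15·20° lon, +17·10° lat → SW at lon 120°, lat 80°.
Square 7, 6: +7·2° lon, +6·1° lat → SW at lon 134°, lat 86°.
Subsquare u=20, p=15: +20·0.0833333° lon, +15·0.0416667° lat → SW at lon 135.667°, lat 86.625°.
latitude 86.6250° N, longitude 135.6667° E.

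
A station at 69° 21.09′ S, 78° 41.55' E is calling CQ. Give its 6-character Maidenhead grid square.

MC90ip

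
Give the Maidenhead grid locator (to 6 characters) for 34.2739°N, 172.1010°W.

AM34wg

Offset from 180°W / 90°S: lon 7.8990°, lat 124.2739°.
Field (20°×10°, letters A–R): 7.8990/20 → 0 → A, 124.2739/10 → 12 → M; chars AM.
Square (2°×1°, digits 0–9): 7.8990/2 → 3, 4.2739/1 → 4; chars 34.
Subsquare (5′×2.5′, letters a–x): 1.8990/0.0833333 → 22 → w, 0.2739/0.0416667 → 6 → g; chars wg.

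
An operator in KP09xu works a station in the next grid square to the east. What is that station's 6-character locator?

Longitude subsquare x = 23; +1 → 24, wraps to 0 = a, carry into square.
Longitude square 0; +1 → 1.
The latitude characters are unchanged.

KP19au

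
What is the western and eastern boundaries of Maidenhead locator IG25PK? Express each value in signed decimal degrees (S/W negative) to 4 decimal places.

Field I=8, G=6: +8·20° lon, +6·10° lat → SW at lon -20°, lat -30°.
Square 2, 5: +2·2° lon, +5·1° lat → SW at lon -16°, lat -25°.
Subsquare p=15, k=10: +15·0.0833333° lon, +10·0.0416667° lat → SW at lon -14.75°, lat -24.5833°.
Cell spans 0.0833333° lon × 0.0416667° lat.
west -14.7500, east -14.6667.

-14.7500, -14.6667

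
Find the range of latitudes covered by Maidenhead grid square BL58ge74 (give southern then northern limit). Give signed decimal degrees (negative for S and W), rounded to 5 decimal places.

28.18333, 28.18750

Field B=1, L=11: +1·20° lon, +11·10° lat → SW at lon -160°, lat 20°.
Square 5, 8: +5·2° lon, +8·1° lat → SW at lon -150°, lat 28°.
Subsquare g=6, e=4: +6·0.0833333° lon, +4·0.0416667° lat → SW at lon -149.5°, lat 28.1667°.
Extended square 7, 4: +7·0.00833333° lon, +4·0.00416667° lat → SW at lon -149.442°, lat 28.1833°.
Cell spans 0.00833333° lon × 0.00416667° lat.
south 28.18333, north 28.18750.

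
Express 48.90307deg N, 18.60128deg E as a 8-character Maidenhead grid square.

JN98hv26

Shift to the Maidenhead origin (180°W, 90°S): lon 198.60128, lat 138.90307.
Field: lon ⌊198.60128/20⌋ = 9 → J; lat ⌊138.90307/10⌋ = 13 → N.
Square: lon ⌊18.60128/2⌋ = 9; lat ⌊8.90307/1⌋ = 8.
Subsquare: lon ⌊0.60128/0.0833333⌋ = 7 → h; lat ⌊0.90307/0.0416667⌋ = 21 → v.
Extended square: lon ⌊0.01795/0.00833333⌋ = 2; lat ⌊0.02807/0.00416667⌋ = 6.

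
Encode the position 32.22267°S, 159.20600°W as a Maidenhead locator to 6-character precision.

Add 180° to longitude and 90° to latitude: 20.7940, 57.7773.
Field (20°×10°, letters A–R): lon ⌊20.7940/20⌋ = 1 → B; lat ⌊57.7773/10⌋ = 5 → F.
Square (2°×1°, digits 0–9): lon ⌊0.7940/2⌋ = 0; lat ⌊7.7773/1⌋ = 7.
Subsquare (5′×2.5′, letters a–x): lon ⌊0.7940/0.0833333⌋ = 9 → j; lat ⌊0.7773/0.0416667⌋ = 18 → s.

BF07js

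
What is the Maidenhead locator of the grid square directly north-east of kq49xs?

Longitude subsquare x = 23; +1 → 24, wraps to 0 = a, carry into square.
Longitude square 4; +1 → 5.
Latitude subsquare s = 18; +1 → 19 = t.

KQ59at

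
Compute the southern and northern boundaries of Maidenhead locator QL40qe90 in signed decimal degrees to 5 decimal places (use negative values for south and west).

Field Q=16, L=11: +16·20° lon, +11·10° lat → SW at lon 140°, lat 20°.
Square 4, 0: +4·2° lon, +0·1° lat → SW at lon 148°, lat 20°.
Subsquare q=16, e=4: +16·0.0833333° lon, +4·0.0416667° lat → SW at lon 149.333°, lat 20.1667°.
Extended square 9, 0: +9·0.00833333° lon, +0·0.00416667° lat → SW at lon 149.408°, lat 20.1667°.
Cell spans 0.00833333° lon × 0.00416667° lat.
south 20.16667, north 20.17083.

20.16667, 20.17083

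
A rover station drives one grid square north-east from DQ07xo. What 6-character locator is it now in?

DQ17ap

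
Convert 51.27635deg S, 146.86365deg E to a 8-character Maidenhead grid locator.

Offset from 180°W / 90°S: lon 326.86365°, lat 38.72365°.
Field (20°×10°, letters A–R): lon ⌊326.86365/20⌋ = 16 → Q; lat ⌊38.72365/10⌋ = 3 → D.
Square (2°×1°, digits 0–9): lon ⌊6.86365/2⌋ = 3; lat ⌊8.72365/1⌋ = 8.
Subsquare (5′×2.5′, letters a–x): lon ⌊0.86365/0.0833333⌋ = 10 → k; lat ⌊0.72365/0.0416667⌋ = 17 → r.
Extended square (30″×15″, digits 0–9): lon ⌊0.03032/0.00833333⌋ = 3; lat ⌊0.01532/0.00416667⌋ = 3.

QD38kr33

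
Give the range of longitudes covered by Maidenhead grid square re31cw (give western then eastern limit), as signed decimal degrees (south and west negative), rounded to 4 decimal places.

166.1667, 166.2500

Field R=17, E=4: +17·20° lon, +4·10° lat → SW at lon 160°, lat -50°.
Square 3, 1: +3·2° lon, +1·1° lat → SW at lon 166°, lat -49°.
Subsquare c=2, w=22: +2·0.0833333° lon, +22·0.0416667° lat → SW at lon 166.167°, lat -48.0833°.
Cell spans 0.0833333° lon × 0.0416667° lat.
west 166.1667, east 166.2500.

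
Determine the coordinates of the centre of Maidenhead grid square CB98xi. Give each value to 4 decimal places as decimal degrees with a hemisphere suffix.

71.6458° S, 120.0417° W

Field C=2, B=1: +2·20° lon, +1·10° lat → SW at lon -140°, lat -80°.
Square 9, 8: +9·2° lon, +8·1° lat → SW at lon -122°, lat -72°.
Subsquare x=23, i=8: +23·0.0833333° lon, +8·0.0416667° lat → SW at lon -120.083°, lat -71.6667°.
Cell spans 0.0833333° lon × 0.0416667° lat. Centre is SW corner plus half of each.
latitude 71.6458° S, longitude 120.0417° W.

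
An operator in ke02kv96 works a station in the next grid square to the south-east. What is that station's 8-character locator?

KE02lv05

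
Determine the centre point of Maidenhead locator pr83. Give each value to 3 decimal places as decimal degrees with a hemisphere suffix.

Field P=15, R=17: +15·20° lon, +17·10° lat → SW at lon 120°, lat 80°.
Square 8, 3: +8·2° lon, +3·1° lat → SW at lon 136°, lat 83°.
Cell spans 2° lon × 1° lat. Centre is SW corner plus half of each.
latitude 83.500° N, longitude 137.000° E.

83.500° N, 137.000° E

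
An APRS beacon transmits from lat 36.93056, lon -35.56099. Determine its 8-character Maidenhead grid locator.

HM26fw23

Offset from 180°W / 90°S: lon 144.43901°, lat 126.93056°.
Field: 144.43901/20 → 7 → H, 126.93056/10 → 12 → M; chars HM.
Square: 4.43901/2 → 2, 6.93056/1 → 6; chars 26.
Subsquare: 0.43901/0.0833333 → 5 → f, 0.93056/0.0416667 → 22 → w; chars fw.
Extended square: 0.02234/0.00833333 → 2, 0.01389/0.00416667 → 3; chars 23.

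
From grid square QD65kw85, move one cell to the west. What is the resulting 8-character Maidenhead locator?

Longitude extended square 8; −1 → 7.
The latitude characters are unchanged.

QD65kw75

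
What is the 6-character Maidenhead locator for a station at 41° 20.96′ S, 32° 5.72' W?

HE38wp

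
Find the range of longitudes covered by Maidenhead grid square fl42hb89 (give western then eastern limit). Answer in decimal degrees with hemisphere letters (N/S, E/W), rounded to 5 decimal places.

71.35000° W, 71.34167° W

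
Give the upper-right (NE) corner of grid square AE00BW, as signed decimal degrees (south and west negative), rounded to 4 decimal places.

-49.0417, -179.8333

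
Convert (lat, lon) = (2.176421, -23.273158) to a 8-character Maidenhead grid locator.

HJ82ie72

Add 180° to longitude and 90° to latitude: 156.72684, 92.17642.
Field (20°×10°, letters A–R): 156.72684/20 → 7 → H, 92.17642/10 → 9 → J; chars HJ.
Square (2°×1°, digits 0–9): 16.72684/2 → 8, 2.17642/1 → 2; chars 82.
Subsquare (5′×2.5′, letters a–x): 0.72684/0.0833333 → 8 → i, 0.17642/0.0416667 → 4 → e; chars ie.
Extended square (30″×15″, digits 0–9): 0.06018/0.00833333 → 7, 0.00975/0.00416667 → 2; chars 72.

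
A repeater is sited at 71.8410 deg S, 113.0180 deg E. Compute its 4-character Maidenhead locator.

OB68

Add 180° to longitude and 90° to latitude: 293.02, 18.16.
Field: 293.02/20 → 14 → O, 18.16/10 → 1 → B; chars OB.
Square: 13.02/2 → 6, 8.16/1 → 8; chars 68.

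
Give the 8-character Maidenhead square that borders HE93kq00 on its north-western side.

Longitude extended square 0; −1 → -1, wraps to 9, carry into subsquare.
Longitude subsquare k = 10; −1 → 9 = j.
Latitude extended square 0; +1 → 1.

HE93jq91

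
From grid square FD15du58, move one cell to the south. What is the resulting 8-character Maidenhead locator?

FD15du57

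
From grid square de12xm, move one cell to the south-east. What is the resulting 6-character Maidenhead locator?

Longitude subsquare x = 23; +1 → 24, wraps to 0 = a, carry into square.
Longitude square 1; +1 → 2.
Latitude subsquare m = 12; −1 → 11 = l.

DE22al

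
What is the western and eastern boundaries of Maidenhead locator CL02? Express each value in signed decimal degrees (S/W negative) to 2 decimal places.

-140.00, -138.00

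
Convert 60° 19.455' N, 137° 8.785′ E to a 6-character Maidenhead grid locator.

PP80nh

Add 180° to longitude and 90° to latitude: 317.1464, 150.3243.
Field (20°×10°, letters A–R): 317.1464/20 → 15 → P, 150.3243/10 → 15 → P; chars PP.
Square (2°×1°, digits 0–9): 17.1464/2 → 8, 0.3243/1 → 0; chars 80.
Subsquare (5′×2.5′, letters a–x): 1.1464/0.0833333 → 13 → n, 0.3243/0.0416667 → 7 → h; chars nh.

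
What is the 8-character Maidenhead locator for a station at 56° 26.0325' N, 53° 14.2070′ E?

Offset from 180°W / 90°S: lon 233.23678°, lat 146.43388°.
Field: lon ⌊233.23678/20⌋ = 11 → L; lat ⌊146.43388/10⌋ = 14 → O.
Square: lon ⌊13.23678/2⌋ = 6; lat ⌊6.43388/1⌋ = 6.
Subsquare: lon ⌊1.23678/0.0833333⌋ = 14 → o; lat ⌊0.43388/0.0416667⌋ = 10 → k.
Extended square: lon ⌊0.07012/0.00833333⌋ = 8; lat ⌊0.01721/0.00416667⌋ = 4.

LO66ok84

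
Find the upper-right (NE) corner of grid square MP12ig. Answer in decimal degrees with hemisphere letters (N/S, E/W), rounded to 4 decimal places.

62.2917° N, 62.7500° E

Field M=12, P=15: +12·20° lon, +15·10° lat → SW at lon 60°, lat 60°.
Square 1, 2: +1·2° lon, +2·1° lat → SW at lon 62°, lat 62°.
Subsquare i=8, g=6: +8·0.0833333° lon, +6·0.0416667° lat → SW at lon 62.6667°, lat 62.25°.
Cell spans 0.0833333° lon × 0.0416667° lat. NE corner is SW corner plus one full cell.
latitude 62.2917° N, longitude 62.7500° E.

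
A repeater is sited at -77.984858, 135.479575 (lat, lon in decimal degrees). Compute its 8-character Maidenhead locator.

PB72ra73

Shift to the Maidenhead origin (180°W, 90°S): lon 315.47958, lat 12.01514.
Field: lon ⌊315.47958/20⌋ = 15 → P; lat ⌊12.01514/10⌋ = 1 → B.
Square: lon ⌊15.47958/2⌋ = 7; lat ⌊2.01514/1⌋ = 2.
Subsquare: lon ⌊1.47958/0.0833333⌋ = 17 → r; lat ⌊0.01514/0.0416667⌋ = 0 → a.
Extended square: lon ⌊0.06291/0.00833333⌋ = 7; lat ⌊0.01514/0.00416667⌋ = 3.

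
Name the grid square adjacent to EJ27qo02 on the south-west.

Longitude extended square 0; −1 → -1, wraps to 9, carry into subsquare.
Longitude subsquare q = 16; −1 → 15 = p.
Latitude extended square 2; −1 → 1.

EJ27po91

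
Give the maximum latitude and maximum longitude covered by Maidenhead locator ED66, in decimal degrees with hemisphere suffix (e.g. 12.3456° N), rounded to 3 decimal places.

Field E=4, D=3: +4·20° lon, +3·10° lat → SW at lon -100°, lat -60°.
Square 6, 6: +6·2° lon, +6·1° lat → SW at lon -88°, lat -54°.
Cell spans 2° lon × 1° lat. NE corner is SW corner plus one full cell.
latitude 53.000° S, longitude 86.000° W.

53.000° S, 86.000° W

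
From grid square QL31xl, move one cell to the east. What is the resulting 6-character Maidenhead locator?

Longitude subsquare x = 23; +1 → 24, wraps to 0 = a, carry into square.
Longitude square 3; +1 → 4.
The latitude characters are unchanged.

QL41al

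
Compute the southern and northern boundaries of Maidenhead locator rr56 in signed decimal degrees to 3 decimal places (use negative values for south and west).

86.000, 87.000

Field R=17, R=17: +17·20° lon, +17·10° lat → SW at lon 160°, lat 80°.
Square 5, 6: +5·2° lon, +6·1° lat → SW at lon 170°, lat 86°.
Cell spans 2° lon × 1° lat.
south 86.000, north 87.000.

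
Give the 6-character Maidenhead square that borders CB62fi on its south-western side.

CB62eh

Longitude subsquare f = 5; −1 → 4 = e.
Latitude subsquare i = 8; −1 → 7 = h.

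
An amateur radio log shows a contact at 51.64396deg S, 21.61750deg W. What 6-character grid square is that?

HD98ei

Add 180° to longitude and 90° to latitude: 158.3825, 38.3560.
Field: lon ⌊158.3825/20⌋ = 7 → H; lat ⌊38.3560/10⌋ = 3 → D.
Square: lon ⌊18.3825/2⌋ = 9; lat ⌊8.3560/1⌋ = 8.
Subsquare: lon ⌊0.3825/0.0833333⌋ = 4 → e; lat ⌊0.3560/0.0416667⌋ = 8 → i.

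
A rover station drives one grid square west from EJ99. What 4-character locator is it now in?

Longitude square 9; −1 → 8.
The latitude characters are unchanged.

EJ89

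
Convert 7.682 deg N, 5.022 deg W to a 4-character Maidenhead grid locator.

Add 180° to longitude and 90° to latitude: 174.98, 97.68.
Field: lon ⌊174.98/20⌋ = 8 → I; lat ⌊97.68/10⌋ = 9 → J.
Square: lon ⌊14.98/2⌋ = 7; lat ⌊7.68/1⌋ = 7.

IJ77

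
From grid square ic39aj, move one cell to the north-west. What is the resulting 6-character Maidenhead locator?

IC29xk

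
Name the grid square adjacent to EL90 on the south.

Latitude square 0; −1 → -1, wraps to 9, carry into field.
Latitude field L = 11; −1 → 10 = K.
The longitude characters are unchanged.

EK99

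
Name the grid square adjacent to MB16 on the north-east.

MB27

Longitude square 1; +1 → 2.
Latitude square 6; +1 → 7.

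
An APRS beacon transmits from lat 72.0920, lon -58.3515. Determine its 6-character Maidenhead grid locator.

GQ02tc

Shift to the Maidenhead origin (180°W, 90°S): lon 121.6485, lat 162.0920.
Field: 121.6485/20 → 6 → G, 162.0920/10 → 16 → Q; chars GQ.
Square: 1.6485/2 → 0, 2.0920/1 → 2; chars 02.
Subsquare: 1.6485/0.0833333 → 19 → t, 0.0920/0.0416667 → 2 → c; chars tc.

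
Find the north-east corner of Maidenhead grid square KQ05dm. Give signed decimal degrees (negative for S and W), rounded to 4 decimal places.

75.5417, 20.3333

Field K=10, Q=16: +10·20° lon, +16·10° lat → SW at lon 20°, lat 70°.
Square 0, 5: +0·2° lon, +5·1° lat → SW at lon 20°, lat 75°.
Subsquare d=3, m=12: +3·0.0833333° lon, +12·0.0416667° lat → SW at lon 20.25°, lat 75.5°.
Cell spans 0.0833333° lon × 0.0416667° lat. NE corner is SW corner plus one full cell.
latitude 75.5417, longitude 20.3333.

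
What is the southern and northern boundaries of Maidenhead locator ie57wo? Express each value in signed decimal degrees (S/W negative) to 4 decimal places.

Field I=8, E=4: +8·20° lon, +4·10° lat → SW at lon -20°, lat -50°.
Square 5, 7: +5·2° lon, +7·1° lat → SW at lon -10°, lat -43°.
Subsquare w=22, o=14: +22·0.0833333° lon, +14·0.0416667° lat → SW at lon -8.16667°, lat -42.4167°.
Cell spans 0.0833333° lon × 0.0416667° lat.
south -42.4167, north -42.3750.

-42.4167, -42.3750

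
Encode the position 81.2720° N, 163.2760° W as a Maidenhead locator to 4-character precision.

AR81

Shift to the Maidenhead origin (180°W, 90°S): lon 16.72, lat 171.27.
Field: lon ⌊16.72/20⌋ = 0 → A; lat ⌊171.27/10⌋ = 17 → R.
Square: lon ⌊16.72/2⌋ = 8; lat ⌊1.27/1⌋ = 1.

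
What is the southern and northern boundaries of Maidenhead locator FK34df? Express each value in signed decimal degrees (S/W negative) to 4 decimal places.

14.2083, 14.2500

Field F=5, K=10: +5·20° lon, +10·10° lat → SW at lon -80°, lat 10°.
Square 3, 4: +3·2° lon, +4·1° lat → SW at lon -74°, lat 14°.
Subsquare d=3, f=5: +3·0.0833333° lon, +5·0.0416667° lat → SW at lon -73.75°, lat 14.2083°.
Cell spans 0.0833333° lon × 0.0416667° lat.
south 14.2083, north 14.2500.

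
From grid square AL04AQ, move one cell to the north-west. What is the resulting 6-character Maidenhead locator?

Longitude subsquare a = 0; −1 → -1, wraps to 23 = x, carry into square.
Longitude square 0; −1 → -1, wraps to 9, carry into field.
Longitude field A = 0; −1 → -1, wraps to 17 = R, wrapping around the antimeridian.
Latitude subsquare q = 16; +1 → 17 = r.

RL94xr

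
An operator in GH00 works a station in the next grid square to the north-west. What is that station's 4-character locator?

Longitude square 0; −1 → -1, wraps to 9, carry into field.
Longitude field G = 6; −1 → 5 = F.
Latitude square 0; +1 → 1.

FH91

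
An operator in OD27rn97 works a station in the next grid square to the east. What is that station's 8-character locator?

OD27sn07

Longitude extended square 9; +1 → 10, wraps to 0, carry into subsquare.
Longitude subsquare r = 17; +1 → 18 = s.
The latitude characters are unchanged.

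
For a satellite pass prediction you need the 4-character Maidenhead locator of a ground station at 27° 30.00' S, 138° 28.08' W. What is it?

CG02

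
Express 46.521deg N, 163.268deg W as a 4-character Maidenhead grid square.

Shift to the Maidenhead origin (180°W, 90°S): lon 16.73, lat 136.52.
Field (20°×10°, letters A–R): lon ⌊16.73/20⌋ = 0 → A; lat ⌊136.52/10⌋ = 13 → N.
Square (2°×1°, digits 0–9): lon ⌊16.73/2⌋ = 8; lat ⌊6.52/1⌋ = 6.

AN86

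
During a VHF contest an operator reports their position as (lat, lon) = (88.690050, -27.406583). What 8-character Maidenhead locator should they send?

HR68hq15

Offset from 180°W / 90°S: lon 152.59342°, lat 178.69005°.
Field: 152.59342/20 → 7 → H, 178.69005/10 → 17 → R; chars HR.
Square: 12.59342/2 → 6, 8.69005/1 → 8; chars 68.
Subsquare: 0.59342/0.0833333 → 7 → h, 0.69005/0.0416667 → 16 → q; chars hq.
Extended square: 0.01008/0.00833333 → 1, 0.02338/0.00416667 → 5; chars 15.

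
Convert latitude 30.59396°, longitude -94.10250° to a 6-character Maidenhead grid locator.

Add 180° to longitude and 90° to latitude: 85.8975, 120.5940.
Field: 85.8975/20 → 4 → E, 120.5940/10 → 12 → M; chars EM.
Square: 5.8975/2 → 2, 0.5940/1 → 0; chars 20.
Subsquare: 1.8975/0.0833333 → 22 → w, 0.5940/0.0416667 → 14 → o; chars wo.

EM20wo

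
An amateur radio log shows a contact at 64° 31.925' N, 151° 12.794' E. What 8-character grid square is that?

QP54om57

Shift to the Maidenhead origin (180°W, 90°S): lon 331.21323, lat 154.53208.
Field (20°×10°, letters A–R): 331.21323/20 → 16 → Q, 154.53208/10 → 15 → P; chars QP.
Square (2°×1°, digits 0–9): 11.21323/2 → 5, 4.53208/1 → 4; chars 54.
Subsquare (5′×2.5′, letters a–x): 1.21323/0.0833333 → 14 → o, 0.53208/0.0416667 → 12 → m; chars om.
Extended square (30″×15″, digits 0–9): 0.04657/0.00833333 → 5, 0.03208/0.00416667 → 7; chars 57.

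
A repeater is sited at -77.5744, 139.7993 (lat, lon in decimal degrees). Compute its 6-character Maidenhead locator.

PB92vk

Offset from 180°W / 90°S: lon 319.7993°, lat 12.4256°.
Field: 319.7993/20 → 15 → P, 12.4256/10 → 1 → B; chars PB.
Square: 19.7993/2 → 9, 2.4256/1 → 2; chars 92.
Subsquare: 1.7993/0.0833333 → 21 → v, 0.4256/0.0416667 → 10 → k; chars vk.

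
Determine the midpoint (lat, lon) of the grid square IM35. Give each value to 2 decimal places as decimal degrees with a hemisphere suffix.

35.50° N, 13.00° W

Field I=8, M=12: +8·20° lon, +12·10° lat → SW at lon -20°, lat 30°.
Square 3, 5: +3·2° lon, +5·1° lat → SW at lon -14°, lat 35°.
Cell spans 2° lon × 1° lat. Centre is SW corner plus half of each.
latitude 35.50° N, longitude 13.00° W.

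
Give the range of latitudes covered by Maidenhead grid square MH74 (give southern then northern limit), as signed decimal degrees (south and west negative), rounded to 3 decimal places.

-16.000, -15.000

Field M=12, H=7: +12·20° lon, +7·10° lat → SW at lon 60°, lat -20°.
Square 7, 4: +7·2° lon, +4·1° lat → SW at lon 74°, lat -16°.
Cell spans 2° lon × 1° lat.
south -16.000, north -15.000.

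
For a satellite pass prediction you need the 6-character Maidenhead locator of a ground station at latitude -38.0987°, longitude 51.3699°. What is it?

LF51qv

Offset from 180°W / 90°S: lon 231.3699°, lat 51.9013°.
Field (20°×10°, letters A–R): 231.3699/20 → 11 → L, 51.9013/10 → 5 → F; chars LF.
Square (2°×1°, digits 0–9): 11.3699/2 → 5, 1.9013/1 → 1; chars 51.
Subsquare (5′×2.5′, letters a–x): 1.3699/0.0833333 → 16 → q, 0.9013/0.0416667 → 21 → v; chars qv.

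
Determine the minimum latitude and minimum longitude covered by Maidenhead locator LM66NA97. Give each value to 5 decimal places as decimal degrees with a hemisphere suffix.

Field L=11, M=12: +11·20° lon, +12·10° lat → SW at lon 40°, lat 30°.
Square 6, 6: +6·2° lon, +6·1° lat → SW at lon 52°, lat 36°.
Subsquare n=13, a=0: +13·0.0833333° lon, +0·0.0416667° lat → SW at lon 53.0833°, lat 36°.
Extended square 9, 7: +9·0.00833333° lon, +7·0.00416667° lat → SW at lon 53.1583°, lat 36.0292°.
latitude 36.02917° N, longitude 53.15833° E.

36.02917° N, 53.15833° E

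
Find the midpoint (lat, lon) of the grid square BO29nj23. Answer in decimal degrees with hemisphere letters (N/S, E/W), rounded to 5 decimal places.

Field B=1, O=14: +1·20° lon, +14·10° lat → SW at lon -160°, lat 50°.
Square 2, 9: +2·2° lon, +9·1° lat → SW at lon -156°, lat 59°.
Subsquare n=13, j=9: +13·0.0833333° lon, +9·0.0416667° lat → SW at lon -154.917°, lat 59.375°.
Extended square 2, 3: +2·0.00833333° lon, +3·0.00416667° lat → SW at lon -154.9°, lat 59.3875°.
Cell spans 0.00833333° lon × 0.00416667° lat. Centre is SW corner plus half of each.
latitude 59.38958° N, longitude 154.89583° W.

59.38958° N, 154.89583° W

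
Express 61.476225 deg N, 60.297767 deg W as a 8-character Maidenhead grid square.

FP91ul44

Add 180° to longitude and 90° to latitude: 119.70223, 151.47622.
Field: 119.70223/20 → 5 → F, 151.47622/10 → 15 → P; chars FP.
Square: 19.70223/2 → 9, 1.47622/1 → 1; chars 91.
Subsquare: 1.70223/0.0833333 → 20 → u, 0.47622/0.0416667 → 11 → l; chars ul.
Extended square: 0.03557/0.00833333 → 4, 0.01789/0.00416667 → 4; chars 44.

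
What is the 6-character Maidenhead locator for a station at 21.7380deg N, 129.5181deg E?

Offset from 180°W / 90°S: lon 309.5181°, lat 111.7380°.
Field (20°×10°, letters A–R): lon ⌊309.5181/20⌋ = 15 → P; lat ⌊111.7380/10⌋ = 11 → L.
Square (2°×1°, digits 0–9): lon ⌊9.5181/2⌋ = 4; lat ⌊1.7380/1⌋ = 1.
Subsquare (5′×2.5′, letters a–x): lon ⌊1.5181/0.0833333⌋ = 18 → s; lat ⌊0.7380/0.0416667⌋ = 17 → r.

PL41sr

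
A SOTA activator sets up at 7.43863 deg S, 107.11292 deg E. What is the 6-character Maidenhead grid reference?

OI32nn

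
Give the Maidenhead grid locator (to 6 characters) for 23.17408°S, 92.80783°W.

EG36ot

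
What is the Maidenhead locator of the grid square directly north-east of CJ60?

CJ71

Longitude square 6; +1 → 7.
Latitude square 0; +1 → 1.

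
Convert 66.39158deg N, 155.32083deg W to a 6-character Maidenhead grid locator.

BP26ij

Offset from 180°W / 90°S: lon 24.6792°, lat 156.3916°.
Field: lon ⌊24.6792/20⌋ = 1 → B; lat ⌊156.3916/10⌋ = 15 → P.
Square: lon ⌊4.6792/2⌋ = 2; lat ⌊6.3916/1⌋ = 6.
Subsquare: lon ⌊0.6792/0.0833333⌋ = 8 → i; lat ⌊0.3916/0.0416667⌋ = 9 → j.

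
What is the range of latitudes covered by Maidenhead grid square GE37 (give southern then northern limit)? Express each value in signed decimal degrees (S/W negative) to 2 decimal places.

-43.00, -42.00

Field G=6, E=4: +6·20° lon, +4·10° lat → SW at lon -60°, lat -50°.
Square 3, 7: +3·2° lon, +7·1° lat → SW at lon -54°, lat -43°.
Cell spans 2° lon × 1° lat.
south -43.00, north -42.00.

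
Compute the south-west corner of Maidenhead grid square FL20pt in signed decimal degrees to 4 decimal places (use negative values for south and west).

Field F=5, L=11: +5·20° lon, +11·10° lat → SW at lon -80°, lat 20°.
Square 2, 0: +2·2° lon, +0·1° lat → SW at lon -76°, lat 20°.
Subsquare p=15, t=19: +15·0.0833333° lon, +19·0.0416667° lat → SW at lon -74.75°, lat 20.7917°.
latitude 20.7917, longitude -74.7500.

20.7917, -74.7500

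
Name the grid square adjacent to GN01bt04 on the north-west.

Longitude extended square 0; −1 → -1, wraps to 9, carry into subsquare.
Longitude subsquare b = 1; −1 → 0 = a.
Latitude extended square 4; +1 → 5.

GN01at95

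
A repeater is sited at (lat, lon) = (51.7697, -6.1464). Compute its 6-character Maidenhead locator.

IO61ws

Offset from 180°W / 90°S: lon 173.8536°, lat 141.7697°.
Field: 173.8536/20 → 8 → I, 141.7697/10 → 14 → O; chars IO.
Square: 13.8536/2 → 6, 1.7697/1 → 1; chars 61.
Subsquare: 1.8536/0.0833333 → 22 → w, 0.7697/0.0416667 → 18 → s; chars ws.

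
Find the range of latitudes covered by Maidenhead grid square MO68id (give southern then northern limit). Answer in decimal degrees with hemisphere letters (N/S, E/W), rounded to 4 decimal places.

58.1250° N, 58.1667° N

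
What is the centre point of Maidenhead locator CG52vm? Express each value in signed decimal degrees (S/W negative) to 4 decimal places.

Field C=2, G=6: +2·20° lon, +6·10° lat → SW at lon -140°, lat -30°.
Square 5, 2: +5·2° lon, +2·1° lat → SW at lon -130°, lat -28°.
Subsquare v=21, m=12: +21·0.0833333° lon, +12·0.0416667° lat → SW at lon -128.25°, lat -27.5°.
Cell spans 0.0833333° lon × 0.0416667° lat. Centre is SW corner plus half of each.
latitude -27.4792, longitude -128.2083.

-27.4792, -128.2083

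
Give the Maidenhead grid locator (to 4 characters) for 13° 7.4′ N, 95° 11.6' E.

Offset from 180°W / 90°S: lon 275.19°, lat 103.12°.
Field: lon ⌊275.19/20⌋ = 13 → N; lat ⌊103.12/10⌋ = 10 → K.
Square: lon ⌊15.19/2⌋ = 7; lat ⌊3.12/1⌋ = 3.

NK73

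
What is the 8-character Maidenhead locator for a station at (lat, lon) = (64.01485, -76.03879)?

FP14xa53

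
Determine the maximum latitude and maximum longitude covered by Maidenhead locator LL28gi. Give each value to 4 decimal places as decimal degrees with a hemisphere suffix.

28.3750° N, 44.5833° E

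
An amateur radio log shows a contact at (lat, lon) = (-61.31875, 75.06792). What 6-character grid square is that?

Shift to the Maidenhead origin (180°W, 90°S): lon 255.0679, lat 28.6812.
Field: lon ⌊255.0679/20⌋ = 12 → M; lat ⌊28.6812/10⌋ = 2 → C.
Square: lon ⌊15.0679/2⌋ = 7; lat ⌊8.6812/1⌋ = 8.
Subsquare: lon ⌊1.0679/0.0833333⌋ = 12 → m; lat ⌊0.6812/0.0416667⌋ = 16 → q.

MC78mq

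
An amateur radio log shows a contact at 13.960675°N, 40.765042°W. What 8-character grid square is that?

GK93ox80

Add 180° to longitude and 90° to latitude: 139.23496, 103.96067.
Field: lon ⌊139.23496/20⌋ = 6 → G; lat ⌊103.96067/10⌋ = 10 → K.
Square: lon ⌊19.23496/2⌋ = 9; lat ⌊3.96067/1⌋ = 3.
Subsquare: lon ⌊1.23496/0.0833333⌋ = 14 → o; lat ⌊0.96067/0.0416667⌋ = 23 → x.
Extended square: lon ⌊0.06829/0.00833333⌋ = 8; lat ⌊0.00234/0.00416667⌋ = 0.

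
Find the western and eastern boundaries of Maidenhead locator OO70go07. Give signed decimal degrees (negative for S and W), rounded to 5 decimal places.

Field O=14, O=14: +14·20° lon, +14·10° lat → SW at lon 100°, lat 50°.
Square 7, 0: +7·2° lon, +0·1° lat → SW at lon 114°, lat 50°.
Subsquare g=6, o=14: +6·0.0833333° lon, +14·0.0416667° lat → SW at lon 114.5°, lat 50.5833°.
Extended square 0, 7: +0·0.00833333° lon, +7·0.00416667° lat → SW at lon 114.5°, lat 50.6125°.
Cell spans 0.00833333° lon × 0.00416667° lat.
west 114.50000, east 114.50833.

114.50000, 114.50833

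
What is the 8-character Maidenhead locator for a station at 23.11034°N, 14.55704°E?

Shift to the Maidenhead origin (180°W, 90°S): lon 194.55704, lat 113.11034.
Field: 194.55704/20 → 9 → J, 113.11034/10 → 11 → L; chars JL.
Square: 14.55704/2 → 7, 3.11034/1 → 3; chars 73.
Subsquare: 0.55704/0.0833333 → 6 → g, 0.11034/0.0416667 → 2 → c; chars gc.
Extended square: 0.05704/0.00833333 → 6, 0.02701/0.00416667 → 6; chars 66.

JL73gc66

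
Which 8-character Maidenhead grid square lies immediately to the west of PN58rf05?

Longitude extended square 0; −1 → -1, wraps to 9, carry into subsquare.
Longitude subsquare r = 17; −1 → 16 = q.
The latitude characters are unchanged.

PN58qf95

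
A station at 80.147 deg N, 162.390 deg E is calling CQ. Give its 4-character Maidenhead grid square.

RR10

Shift to the Maidenhead origin (180°W, 90°S): lon 342.39, lat 170.15.
Field: lon ⌊342.39/20⌋ = 17 → R; lat ⌊170.15/10⌋ = 17 → R.
Square: lon ⌊2.39/2⌋ = 1; lat ⌊0.15/1⌋ = 0.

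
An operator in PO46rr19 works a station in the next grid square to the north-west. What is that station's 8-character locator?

PO46rs00

Longitude extended square 1; −1 → 0.
Latitude extended square 9; +1 → 10, wraps to 0, carry into subsquare.
Latitude subsquare r = 17; +1 → 18 = s.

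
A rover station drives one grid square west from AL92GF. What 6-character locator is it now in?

AL92ff

Longitude subsquare g = 6; −1 → 5 = f.
The latitude characters are unchanged.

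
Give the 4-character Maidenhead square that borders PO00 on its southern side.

PN09

Latitude square 0; −1 → -1, wraps to 9, carry into field.
Latitude field O = 14; −1 → 13 = N.
The longitude characters are unchanged.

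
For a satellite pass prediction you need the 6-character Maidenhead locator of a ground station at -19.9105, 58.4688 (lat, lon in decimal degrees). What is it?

LH90fc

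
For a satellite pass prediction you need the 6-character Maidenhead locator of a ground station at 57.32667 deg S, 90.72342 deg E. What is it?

Shift to the Maidenhead origin (180°W, 90°S): lon 270.7234, lat 32.6733.
Field: 270.7234/20 → 13 → N, 32.6733/10 → 3 → D; chars ND.
Square: 10.7234/2 → 5, 2.6733/1 → 2; chars 52.
Subsquare: 0.7234/0.0833333 → 8 → i, 0.6733/0.0416667 → 16 → q; chars iq.

ND52iq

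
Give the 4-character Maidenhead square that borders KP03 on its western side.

JP93

Longitude square 0; −1 → -1, wraps to 9, carry into field.
Longitude field K = 10; −1 → 9 = J.
The latitude characters are unchanged.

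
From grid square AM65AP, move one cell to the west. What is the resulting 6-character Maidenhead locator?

AM55xp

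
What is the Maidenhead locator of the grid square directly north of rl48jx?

Latitude subsquare x = 23; +1 → 24, wraps to 0 = a, carry into square.
Latitude square 8; +1 → 9.
The longitude characters are unchanged.

RL49ja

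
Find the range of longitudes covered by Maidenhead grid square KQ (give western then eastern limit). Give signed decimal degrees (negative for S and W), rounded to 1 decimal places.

Field K=10, Q=16: +10·20° lon, +16·10° lat → SW at lon 20°, lat 70°.
Cell spans 20° lon × 10° lat.
west 20.0, east 40.0.

20.0, 40.0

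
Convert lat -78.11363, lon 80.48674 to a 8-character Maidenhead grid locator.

NB01fv82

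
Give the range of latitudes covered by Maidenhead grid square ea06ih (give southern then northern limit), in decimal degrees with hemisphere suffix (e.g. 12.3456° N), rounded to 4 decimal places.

Field E=4, A=0: +4·20° lon, +0·10° lat → SW at lon -100°, lat -90°.
Square 0, 6: +0·2° lon, +6·1° lat → SW at lon -100°, lat -84°.
Subsquare i=8, h=7: +8·0.0833333° lon, +7·0.0416667° lat → SW at lon -99.3333°, lat -83.7083°.
Cell spans 0.0833333° lon × 0.0416667° lat.
south 83.7083° S, north 83.6667° S.

83.7083° S, 83.6667° S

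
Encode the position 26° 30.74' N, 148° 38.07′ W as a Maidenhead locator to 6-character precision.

BL56qm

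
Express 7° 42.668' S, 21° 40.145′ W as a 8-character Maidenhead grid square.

Offset from 180°W / 90°S: lon 158.33092°, lat 82.28887°.
Field (20°×10°, letters A–R): lon ⌊158.33092/20⌋ = 7 → H; lat ⌊82.28887/10⌋ = 8 → I.
Square (2°×1°, digits 0–9): lon ⌊18.33092/2⌋ = 9; lat ⌊2.28887/1⌋ = 2.
Subsquare (5′×2.5′, letters a–x): lon ⌊0.33092/0.0833333⌋ = 3 → d; lat ⌊0.28887/0.0416667⌋ = 6 → g.
Extended square (30″×15″, digits 0–9): lon ⌊0.08092/0.00833333⌋ = 9; lat ⌊0.03887/0.00416667⌋ = 9.

HI92dg99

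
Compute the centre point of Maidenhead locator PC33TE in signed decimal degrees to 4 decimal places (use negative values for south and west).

-66.8125, 127.6250

Field P=15, C=2: +15·20° lon, +2·10° lat → SW at lon 120°, lat -70°.
Square 3, 3: +3·2° lon, +3·1° lat → SW at lon 126°, lat -67°.
Subsquare t=19, e=4: +19·0.0833333° lon, +4·0.0416667° lat → SW at lon 127.583°, lat -66.8333°.
Cell spans 0.0833333° lon × 0.0416667° lat. Centre is SW corner plus half of each.
latitude -66.8125, longitude 127.6250.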